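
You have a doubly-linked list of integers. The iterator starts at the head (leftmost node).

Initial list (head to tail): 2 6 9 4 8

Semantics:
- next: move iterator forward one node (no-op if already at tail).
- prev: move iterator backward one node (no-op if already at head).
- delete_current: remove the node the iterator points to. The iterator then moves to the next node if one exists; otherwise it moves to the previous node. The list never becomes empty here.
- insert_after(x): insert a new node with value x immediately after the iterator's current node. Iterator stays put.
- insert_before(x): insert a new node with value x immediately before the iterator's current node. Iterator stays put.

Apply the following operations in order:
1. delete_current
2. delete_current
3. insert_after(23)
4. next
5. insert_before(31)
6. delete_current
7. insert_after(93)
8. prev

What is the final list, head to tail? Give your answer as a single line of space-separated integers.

After 1 (delete_current): list=[6, 9, 4, 8] cursor@6
After 2 (delete_current): list=[9, 4, 8] cursor@9
After 3 (insert_after(23)): list=[9, 23, 4, 8] cursor@9
After 4 (next): list=[9, 23, 4, 8] cursor@23
After 5 (insert_before(31)): list=[9, 31, 23, 4, 8] cursor@23
After 6 (delete_current): list=[9, 31, 4, 8] cursor@4
After 7 (insert_after(93)): list=[9, 31, 4, 93, 8] cursor@4
After 8 (prev): list=[9, 31, 4, 93, 8] cursor@31

Answer: 9 31 4 93 8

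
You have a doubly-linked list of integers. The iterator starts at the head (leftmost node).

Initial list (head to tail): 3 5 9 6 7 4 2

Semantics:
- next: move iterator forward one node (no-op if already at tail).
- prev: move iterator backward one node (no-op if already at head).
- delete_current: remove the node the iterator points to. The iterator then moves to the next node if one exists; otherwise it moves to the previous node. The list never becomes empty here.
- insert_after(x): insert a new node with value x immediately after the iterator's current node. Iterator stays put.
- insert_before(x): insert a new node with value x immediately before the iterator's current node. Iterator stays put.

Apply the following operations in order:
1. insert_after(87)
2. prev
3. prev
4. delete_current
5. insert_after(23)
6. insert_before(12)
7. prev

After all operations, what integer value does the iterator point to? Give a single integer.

Answer: 12

Derivation:
After 1 (insert_after(87)): list=[3, 87, 5, 9, 6, 7, 4, 2] cursor@3
After 2 (prev): list=[3, 87, 5, 9, 6, 7, 4, 2] cursor@3
After 3 (prev): list=[3, 87, 5, 9, 6, 7, 4, 2] cursor@3
After 4 (delete_current): list=[87, 5, 9, 6, 7, 4, 2] cursor@87
After 5 (insert_after(23)): list=[87, 23, 5, 9, 6, 7, 4, 2] cursor@87
After 6 (insert_before(12)): list=[12, 87, 23, 5, 9, 6, 7, 4, 2] cursor@87
After 7 (prev): list=[12, 87, 23, 5, 9, 6, 7, 4, 2] cursor@12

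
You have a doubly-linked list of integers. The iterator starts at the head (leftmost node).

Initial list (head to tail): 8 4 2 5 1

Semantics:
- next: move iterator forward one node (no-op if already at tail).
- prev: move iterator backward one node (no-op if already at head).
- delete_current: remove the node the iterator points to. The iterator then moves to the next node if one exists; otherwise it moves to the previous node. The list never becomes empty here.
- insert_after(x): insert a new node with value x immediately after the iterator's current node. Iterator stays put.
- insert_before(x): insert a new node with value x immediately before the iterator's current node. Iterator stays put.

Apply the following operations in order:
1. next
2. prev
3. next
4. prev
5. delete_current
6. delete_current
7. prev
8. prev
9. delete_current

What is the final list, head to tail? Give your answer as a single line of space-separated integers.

After 1 (next): list=[8, 4, 2, 5, 1] cursor@4
After 2 (prev): list=[8, 4, 2, 5, 1] cursor@8
After 3 (next): list=[8, 4, 2, 5, 1] cursor@4
After 4 (prev): list=[8, 4, 2, 5, 1] cursor@8
After 5 (delete_current): list=[4, 2, 5, 1] cursor@4
After 6 (delete_current): list=[2, 5, 1] cursor@2
After 7 (prev): list=[2, 5, 1] cursor@2
After 8 (prev): list=[2, 5, 1] cursor@2
After 9 (delete_current): list=[5, 1] cursor@5

Answer: 5 1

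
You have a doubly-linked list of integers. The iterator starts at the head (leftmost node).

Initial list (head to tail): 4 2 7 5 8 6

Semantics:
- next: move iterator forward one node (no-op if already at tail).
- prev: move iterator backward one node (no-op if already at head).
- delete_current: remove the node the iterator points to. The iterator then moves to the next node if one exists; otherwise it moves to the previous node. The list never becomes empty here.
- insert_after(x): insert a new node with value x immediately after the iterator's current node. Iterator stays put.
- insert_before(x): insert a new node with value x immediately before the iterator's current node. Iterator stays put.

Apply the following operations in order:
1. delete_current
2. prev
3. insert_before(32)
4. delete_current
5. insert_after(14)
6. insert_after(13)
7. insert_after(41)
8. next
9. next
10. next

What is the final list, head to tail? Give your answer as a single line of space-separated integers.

After 1 (delete_current): list=[2, 7, 5, 8, 6] cursor@2
After 2 (prev): list=[2, 7, 5, 8, 6] cursor@2
After 3 (insert_before(32)): list=[32, 2, 7, 5, 8, 6] cursor@2
After 4 (delete_current): list=[32, 7, 5, 8, 6] cursor@7
After 5 (insert_after(14)): list=[32, 7, 14, 5, 8, 6] cursor@7
After 6 (insert_after(13)): list=[32, 7, 13, 14, 5, 8, 6] cursor@7
After 7 (insert_after(41)): list=[32, 7, 41, 13, 14, 5, 8, 6] cursor@7
After 8 (next): list=[32, 7, 41, 13, 14, 5, 8, 6] cursor@41
After 9 (next): list=[32, 7, 41, 13, 14, 5, 8, 6] cursor@13
After 10 (next): list=[32, 7, 41, 13, 14, 5, 8, 6] cursor@14

Answer: 32 7 41 13 14 5 8 6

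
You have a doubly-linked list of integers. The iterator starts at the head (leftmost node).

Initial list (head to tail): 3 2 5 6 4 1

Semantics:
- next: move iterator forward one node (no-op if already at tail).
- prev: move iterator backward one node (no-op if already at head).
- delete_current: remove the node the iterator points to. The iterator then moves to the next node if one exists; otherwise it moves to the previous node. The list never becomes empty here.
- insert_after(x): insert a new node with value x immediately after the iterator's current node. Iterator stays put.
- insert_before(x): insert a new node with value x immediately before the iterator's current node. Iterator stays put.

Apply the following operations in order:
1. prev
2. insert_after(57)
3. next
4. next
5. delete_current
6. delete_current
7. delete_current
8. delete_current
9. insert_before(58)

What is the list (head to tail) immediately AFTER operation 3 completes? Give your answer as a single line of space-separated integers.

Answer: 3 57 2 5 6 4 1

Derivation:
After 1 (prev): list=[3, 2, 5, 6, 4, 1] cursor@3
After 2 (insert_after(57)): list=[3, 57, 2, 5, 6, 4, 1] cursor@3
After 3 (next): list=[3, 57, 2, 5, 6, 4, 1] cursor@57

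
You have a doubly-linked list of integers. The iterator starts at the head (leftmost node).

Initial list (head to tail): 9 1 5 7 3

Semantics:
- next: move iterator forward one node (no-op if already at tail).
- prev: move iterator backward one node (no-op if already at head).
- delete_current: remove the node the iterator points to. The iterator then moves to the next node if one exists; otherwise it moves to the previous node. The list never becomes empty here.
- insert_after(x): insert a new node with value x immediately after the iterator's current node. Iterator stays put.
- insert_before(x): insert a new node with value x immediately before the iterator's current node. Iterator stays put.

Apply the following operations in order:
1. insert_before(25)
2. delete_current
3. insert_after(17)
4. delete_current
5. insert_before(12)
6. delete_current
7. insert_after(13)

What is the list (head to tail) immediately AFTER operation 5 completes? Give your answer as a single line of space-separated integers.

After 1 (insert_before(25)): list=[25, 9, 1, 5, 7, 3] cursor@9
After 2 (delete_current): list=[25, 1, 5, 7, 3] cursor@1
After 3 (insert_after(17)): list=[25, 1, 17, 5, 7, 3] cursor@1
After 4 (delete_current): list=[25, 17, 5, 7, 3] cursor@17
After 5 (insert_before(12)): list=[25, 12, 17, 5, 7, 3] cursor@17

Answer: 25 12 17 5 7 3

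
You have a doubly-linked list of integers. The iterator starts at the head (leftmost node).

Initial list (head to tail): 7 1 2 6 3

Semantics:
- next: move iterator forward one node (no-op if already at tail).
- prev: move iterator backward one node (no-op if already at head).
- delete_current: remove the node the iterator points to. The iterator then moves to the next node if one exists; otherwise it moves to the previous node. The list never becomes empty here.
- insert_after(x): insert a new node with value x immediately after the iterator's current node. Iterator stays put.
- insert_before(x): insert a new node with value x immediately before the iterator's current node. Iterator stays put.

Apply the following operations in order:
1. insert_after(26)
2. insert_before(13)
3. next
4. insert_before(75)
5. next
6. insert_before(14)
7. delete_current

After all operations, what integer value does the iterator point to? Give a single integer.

After 1 (insert_after(26)): list=[7, 26, 1, 2, 6, 3] cursor@7
After 2 (insert_before(13)): list=[13, 7, 26, 1, 2, 6, 3] cursor@7
After 3 (next): list=[13, 7, 26, 1, 2, 6, 3] cursor@26
After 4 (insert_before(75)): list=[13, 7, 75, 26, 1, 2, 6, 3] cursor@26
After 5 (next): list=[13, 7, 75, 26, 1, 2, 6, 3] cursor@1
After 6 (insert_before(14)): list=[13, 7, 75, 26, 14, 1, 2, 6, 3] cursor@1
After 7 (delete_current): list=[13, 7, 75, 26, 14, 2, 6, 3] cursor@2

Answer: 2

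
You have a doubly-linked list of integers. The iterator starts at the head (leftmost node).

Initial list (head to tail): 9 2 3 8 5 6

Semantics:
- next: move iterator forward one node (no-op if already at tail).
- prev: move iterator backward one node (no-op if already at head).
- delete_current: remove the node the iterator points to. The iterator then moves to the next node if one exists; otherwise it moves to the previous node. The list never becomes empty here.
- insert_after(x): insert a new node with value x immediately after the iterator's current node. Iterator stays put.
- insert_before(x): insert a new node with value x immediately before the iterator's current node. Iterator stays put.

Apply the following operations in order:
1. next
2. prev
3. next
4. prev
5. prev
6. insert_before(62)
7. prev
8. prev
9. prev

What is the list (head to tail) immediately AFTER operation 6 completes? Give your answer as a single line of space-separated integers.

After 1 (next): list=[9, 2, 3, 8, 5, 6] cursor@2
After 2 (prev): list=[9, 2, 3, 8, 5, 6] cursor@9
After 3 (next): list=[9, 2, 3, 8, 5, 6] cursor@2
After 4 (prev): list=[9, 2, 3, 8, 5, 6] cursor@9
After 5 (prev): list=[9, 2, 3, 8, 5, 6] cursor@9
After 6 (insert_before(62)): list=[62, 9, 2, 3, 8, 5, 6] cursor@9

Answer: 62 9 2 3 8 5 6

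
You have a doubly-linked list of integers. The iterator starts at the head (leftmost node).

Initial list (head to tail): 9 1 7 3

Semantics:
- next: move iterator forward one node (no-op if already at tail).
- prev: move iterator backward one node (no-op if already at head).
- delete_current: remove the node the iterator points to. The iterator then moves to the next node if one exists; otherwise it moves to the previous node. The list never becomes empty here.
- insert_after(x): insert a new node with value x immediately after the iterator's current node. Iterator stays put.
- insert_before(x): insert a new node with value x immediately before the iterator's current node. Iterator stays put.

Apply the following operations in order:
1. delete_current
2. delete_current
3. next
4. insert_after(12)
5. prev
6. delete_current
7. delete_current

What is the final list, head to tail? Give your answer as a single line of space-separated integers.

Answer: 12

Derivation:
After 1 (delete_current): list=[1, 7, 3] cursor@1
After 2 (delete_current): list=[7, 3] cursor@7
After 3 (next): list=[7, 3] cursor@3
After 4 (insert_after(12)): list=[7, 3, 12] cursor@3
After 5 (prev): list=[7, 3, 12] cursor@7
After 6 (delete_current): list=[3, 12] cursor@3
After 7 (delete_current): list=[12] cursor@12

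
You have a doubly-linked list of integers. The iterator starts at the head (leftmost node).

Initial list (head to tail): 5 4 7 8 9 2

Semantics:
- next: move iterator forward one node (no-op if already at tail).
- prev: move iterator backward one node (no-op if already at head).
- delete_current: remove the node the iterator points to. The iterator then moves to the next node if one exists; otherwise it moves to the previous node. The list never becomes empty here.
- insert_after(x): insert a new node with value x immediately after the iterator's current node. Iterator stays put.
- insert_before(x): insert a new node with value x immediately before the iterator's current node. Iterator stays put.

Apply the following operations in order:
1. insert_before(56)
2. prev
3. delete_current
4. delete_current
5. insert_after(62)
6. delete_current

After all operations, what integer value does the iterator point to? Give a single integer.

Answer: 62

Derivation:
After 1 (insert_before(56)): list=[56, 5, 4, 7, 8, 9, 2] cursor@5
After 2 (prev): list=[56, 5, 4, 7, 8, 9, 2] cursor@56
After 3 (delete_current): list=[5, 4, 7, 8, 9, 2] cursor@5
After 4 (delete_current): list=[4, 7, 8, 9, 2] cursor@4
After 5 (insert_after(62)): list=[4, 62, 7, 8, 9, 2] cursor@4
After 6 (delete_current): list=[62, 7, 8, 9, 2] cursor@62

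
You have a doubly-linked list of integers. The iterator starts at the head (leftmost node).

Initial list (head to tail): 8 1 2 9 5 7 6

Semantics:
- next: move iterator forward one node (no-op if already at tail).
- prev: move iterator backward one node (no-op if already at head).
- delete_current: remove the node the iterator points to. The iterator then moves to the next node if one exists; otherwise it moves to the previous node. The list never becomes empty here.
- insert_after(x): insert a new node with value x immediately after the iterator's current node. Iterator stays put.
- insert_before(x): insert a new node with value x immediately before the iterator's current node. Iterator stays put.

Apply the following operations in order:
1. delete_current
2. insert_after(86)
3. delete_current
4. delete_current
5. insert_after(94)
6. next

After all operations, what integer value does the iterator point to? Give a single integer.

Answer: 94

Derivation:
After 1 (delete_current): list=[1, 2, 9, 5, 7, 6] cursor@1
After 2 (insert_after(86)): list=[1, 86, 2, 9, 5, 7, 6] cursor@1
After 3 (delete_current): list=[86, 2, 9, 5, 7, 6] cursor@86
After 4 (delete_current): list=[2, 9, 5, 7, 6] cursor@2
After 5 (insert_after(94)): list=[2, 94, 9, 5, 7, 6] cursor@2
After 6 (next): list=[2, 94, 9, 5, 7, 6] cursor@94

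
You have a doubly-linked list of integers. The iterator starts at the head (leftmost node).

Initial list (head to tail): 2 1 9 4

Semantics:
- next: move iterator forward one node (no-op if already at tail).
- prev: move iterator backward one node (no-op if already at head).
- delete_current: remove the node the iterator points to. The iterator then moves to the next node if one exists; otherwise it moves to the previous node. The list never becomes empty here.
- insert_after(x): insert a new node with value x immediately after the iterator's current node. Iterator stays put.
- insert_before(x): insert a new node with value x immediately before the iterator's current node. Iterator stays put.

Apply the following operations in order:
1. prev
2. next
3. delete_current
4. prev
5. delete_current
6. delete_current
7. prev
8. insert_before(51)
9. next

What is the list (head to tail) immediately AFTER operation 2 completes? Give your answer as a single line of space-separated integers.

Answer: 2 1 9 4

Derivation:
After 1 (prev): list=[2, 1, 9, 4] cursor@2
After 2 (next): list=[2, 1, 9, 4] cursor@1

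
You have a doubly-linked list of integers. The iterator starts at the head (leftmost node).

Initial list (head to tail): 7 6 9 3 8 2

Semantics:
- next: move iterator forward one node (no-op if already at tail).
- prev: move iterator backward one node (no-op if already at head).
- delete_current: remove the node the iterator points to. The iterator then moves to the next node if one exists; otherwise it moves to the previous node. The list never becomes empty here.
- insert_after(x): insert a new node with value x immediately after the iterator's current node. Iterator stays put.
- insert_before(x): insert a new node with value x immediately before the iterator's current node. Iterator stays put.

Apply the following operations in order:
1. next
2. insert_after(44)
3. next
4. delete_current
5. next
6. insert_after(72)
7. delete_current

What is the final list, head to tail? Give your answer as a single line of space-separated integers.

After 1 (next): list=[7, 6, 9, 3, 8, 2] cursor@6
After 2 (insert_after(44)): list=[7, 6, 44, 9, 3, 8, 2] cursor@6
After 3 (next): list=[7, 6, 44, 9, 3, 8, 2] cursor@44
After 4 (delete_current): list=[7, 6, 9, 3, 8, 2] cursor@9
After 5 (next): list=[7, 6, 9, 3, 8, 2] cursor@3
After 6 (insert_after(72)): list=[7, 6, 9, 3, 72, 8, 2] cursor@3
After 7 (delete_current): list=[7, 6, 9, 72, 8, 2] cursor@72

Answer: 7 6 9 72 8 2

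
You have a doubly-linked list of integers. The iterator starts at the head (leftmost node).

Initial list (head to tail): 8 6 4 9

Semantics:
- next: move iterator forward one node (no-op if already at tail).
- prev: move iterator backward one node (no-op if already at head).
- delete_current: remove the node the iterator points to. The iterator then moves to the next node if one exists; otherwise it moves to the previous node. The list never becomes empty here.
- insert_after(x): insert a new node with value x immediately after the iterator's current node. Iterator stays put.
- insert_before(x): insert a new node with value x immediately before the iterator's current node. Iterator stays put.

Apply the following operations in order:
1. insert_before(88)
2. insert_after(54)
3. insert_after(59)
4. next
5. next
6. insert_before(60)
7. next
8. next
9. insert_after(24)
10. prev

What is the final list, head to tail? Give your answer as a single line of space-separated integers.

After 1 (insert_before(88)): list=[88, 8, 6, 4, 9] cursor@8
After 2 (insert_after(54)): list=[88, 8, 54, 6, 4, 9] cursor@8
After 3 (insert_after(59)): list=[88, 8, 59, 54, 6, 4, 9] cursor@8
After 4 (next): list=[88, 8, 59, 54, 6, 4, 9] cursor@59
After 5 (next): list=[88, 8, 59, 54, 6, 4, 9] cursor@54
After 6 (insert_before(60)): list=[88, 8, 59, 60, 54, 6, 4, 9] cursor@54
After 7 (next): list=[88, 8, 59, 60, 54, 6, 4, 9] cursor@6
After 8 (next): list=[88, 8, 59, 60, 54, 6, 4, 9] cursor@4
After 9 (insert_after(24)): list=[88, 8, 59, 60, 54, 6, 4, 24, 9] cursor@4
After 10 (prev): list=[88, 8, 59, 60, 54, 6, 4, 24, 9] cursor@6

Answer: 88 8 59 60 54 6 4 24 9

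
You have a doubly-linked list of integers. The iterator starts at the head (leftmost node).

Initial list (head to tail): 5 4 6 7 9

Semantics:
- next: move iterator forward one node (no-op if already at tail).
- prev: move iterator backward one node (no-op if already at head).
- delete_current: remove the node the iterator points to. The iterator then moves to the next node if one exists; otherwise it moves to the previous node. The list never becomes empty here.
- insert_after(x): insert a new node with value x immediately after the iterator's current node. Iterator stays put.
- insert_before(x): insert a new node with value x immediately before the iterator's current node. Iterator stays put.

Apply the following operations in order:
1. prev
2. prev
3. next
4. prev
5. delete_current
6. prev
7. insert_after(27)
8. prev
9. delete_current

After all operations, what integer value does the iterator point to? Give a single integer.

Answer: 27

Derivation:
After 1 (prev): list=[5, 4, 6, 7, 9] cursor@5
After 2 (prev): list=[5, 4, 6, 7, 9] cursor@5
After 3 (next): list=[5, 4, 6, 7, 9] cursor@4
After 4 (prev): list=[5, 4, 6, 7, 9] cursor@5
After 5 (delete_current): list=[4, 6, 7, 9] cursor@4
After 6 (prev): list=[4, 6, 7, 9] cursor@4
After 7 (insert_after(27)): list=[4, 27, 6, 7, 9] cursor@4
After 8 (prev): list=[4, 27, 6, 7, 9] cursor@4
After 9 (delete_current): list=[27, 6, 7, 9] cursor@27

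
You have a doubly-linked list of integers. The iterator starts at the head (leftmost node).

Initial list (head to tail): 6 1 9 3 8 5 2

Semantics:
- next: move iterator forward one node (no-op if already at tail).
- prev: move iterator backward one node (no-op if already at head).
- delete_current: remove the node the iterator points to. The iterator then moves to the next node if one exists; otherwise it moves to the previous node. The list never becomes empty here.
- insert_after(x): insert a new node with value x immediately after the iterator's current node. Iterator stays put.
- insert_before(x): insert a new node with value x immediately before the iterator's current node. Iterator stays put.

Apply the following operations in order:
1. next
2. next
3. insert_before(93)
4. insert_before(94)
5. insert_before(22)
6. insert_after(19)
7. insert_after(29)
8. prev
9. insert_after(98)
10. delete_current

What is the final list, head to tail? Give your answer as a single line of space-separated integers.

After 1 (next): list=[6, 1, 9, 3, 8, 5, 2] cursor@1
After 2 (next): list=[6, 1, 9, 3, 8, 5, 2] cursor@9
After 3 (insert_before(93)): list=[6, 1, 93, 9, 3, 8, 5, 2] cursor@9
After 4 (insert_before(94)): list=[6, 1, 93, 94, 9, 3, 8, 5, 2] cursor@9
After 5 (insert_before(22)): list=[6, 1, 93, 94, 22, 9, 3, 8, 5, 2] cursor@9
After 6 (insert_after(19)): list=[6, 1, 93, 94, 22, 9, 19, 3, 8, 5, 2] cursor@9
After 7 (insert_after(29)): list=[6, 1, 93, 94, 22, 9, 29, 19, 3, 8, 5, 2] cursor@9
After 8 (prev): list=[6, 1, 93, 94, 22, 9, 29, 19, 3, 8, 5, 2] cursor@22
After 9 (insert_after(98)): list=[6, 1, 93, 94, 22, 98, 9, 29, 19, 3, 8, 5, 2] cursor@22
After 10 (delete_current): list=[6, 1, 93, 94, 98, 9, 29, 19, 3, 8, 5, 2] cursor@98

Answer: 6 1 93 94 98 9 29 19 3 8 5 2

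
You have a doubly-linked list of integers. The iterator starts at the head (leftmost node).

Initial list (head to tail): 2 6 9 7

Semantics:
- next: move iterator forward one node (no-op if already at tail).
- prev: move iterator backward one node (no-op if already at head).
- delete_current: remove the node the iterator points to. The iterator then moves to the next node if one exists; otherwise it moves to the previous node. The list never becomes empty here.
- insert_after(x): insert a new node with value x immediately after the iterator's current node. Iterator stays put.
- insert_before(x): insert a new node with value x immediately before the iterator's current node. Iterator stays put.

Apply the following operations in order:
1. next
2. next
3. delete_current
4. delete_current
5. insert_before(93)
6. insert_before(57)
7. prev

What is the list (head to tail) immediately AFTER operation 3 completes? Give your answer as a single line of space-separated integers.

Answer: 2 6 7

Derivation:
After 1 (next): list=[2, 6, 9, 7] cursor@6
After 2 (next): list=[2, 6, 9, 7] cursor@9
After 3 (delete_current): list=[2, 6, 7] cursor@7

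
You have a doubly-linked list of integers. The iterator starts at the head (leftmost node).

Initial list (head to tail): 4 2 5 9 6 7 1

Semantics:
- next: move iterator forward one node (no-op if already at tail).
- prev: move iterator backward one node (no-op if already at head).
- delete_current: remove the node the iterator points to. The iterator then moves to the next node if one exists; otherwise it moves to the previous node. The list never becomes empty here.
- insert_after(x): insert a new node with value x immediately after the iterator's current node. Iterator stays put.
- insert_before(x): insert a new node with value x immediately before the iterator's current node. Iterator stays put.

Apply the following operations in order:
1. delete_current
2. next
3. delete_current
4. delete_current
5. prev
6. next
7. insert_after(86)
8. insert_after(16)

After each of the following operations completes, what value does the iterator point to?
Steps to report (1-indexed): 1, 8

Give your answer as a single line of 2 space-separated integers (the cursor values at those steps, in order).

After 1 (delete_current): list=[2, 5, 9, 6, 7, 1] cursor@2
After 2 (next): list=[2, 5, 9, 6, 7, 1] cursor@5
After 3 (delete_current): list=[2, 9, 6, 7, 1] cursor@9
After 4 (delete_current): list=[2, 6, 7, 1] cursor@6
After 5 (prev): list=[2, 6, 7, 1] cursor@2
After 6 (next): list=[2, 6, 7, 1] cursor@6
After 7 (insert_after(86)): list=[2, 6, 86, 7, 1] cursor@6
After 8 (insert_after(16)): list=[2, 6, 16, 86, 7, 1] cursor@6

Answer: 2 6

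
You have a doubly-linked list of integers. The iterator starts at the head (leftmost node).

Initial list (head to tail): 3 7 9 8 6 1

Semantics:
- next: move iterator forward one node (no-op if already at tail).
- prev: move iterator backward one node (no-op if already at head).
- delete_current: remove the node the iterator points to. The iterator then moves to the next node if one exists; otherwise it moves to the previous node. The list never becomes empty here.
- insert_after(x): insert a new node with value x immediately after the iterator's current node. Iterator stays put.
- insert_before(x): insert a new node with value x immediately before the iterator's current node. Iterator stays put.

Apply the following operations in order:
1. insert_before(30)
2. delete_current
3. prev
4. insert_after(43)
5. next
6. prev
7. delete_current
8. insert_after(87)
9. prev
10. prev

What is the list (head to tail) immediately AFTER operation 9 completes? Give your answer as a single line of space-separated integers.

After 1 (insert_before(30)): list=[30, 3, 7, 9, 8, 6, 1] cursor@3
After 2 (delete_current): list=[30, 7, 9, 8, 6, 1] cursor@7
After 3 (prev): list=[30, 7, 9, 8, 6, 1] cursor@30
After 4 (insert_after(43)): list=[30, 43, 7, 9, 8, 6, 1] cursor@30
After 5 (next): list=[30, 43, 7, 9, 8, 6, 1] cursor@43
After 6 (prev): list=[30, 43, 7, 9, 8, 6, 1] cursor@30
After 7 (delete_current): list=[43, 7, 9, 8, 6, 1] cursor@43
After 8 (insert_after(87)): list=[43, 87, 7, 9, 8, 6, 1] cursor@43
After 9 (prev): list=[43, 87, 7, 9, 8, 6, 1] cursor@43

Answer: 43 87 7 9 8 6 1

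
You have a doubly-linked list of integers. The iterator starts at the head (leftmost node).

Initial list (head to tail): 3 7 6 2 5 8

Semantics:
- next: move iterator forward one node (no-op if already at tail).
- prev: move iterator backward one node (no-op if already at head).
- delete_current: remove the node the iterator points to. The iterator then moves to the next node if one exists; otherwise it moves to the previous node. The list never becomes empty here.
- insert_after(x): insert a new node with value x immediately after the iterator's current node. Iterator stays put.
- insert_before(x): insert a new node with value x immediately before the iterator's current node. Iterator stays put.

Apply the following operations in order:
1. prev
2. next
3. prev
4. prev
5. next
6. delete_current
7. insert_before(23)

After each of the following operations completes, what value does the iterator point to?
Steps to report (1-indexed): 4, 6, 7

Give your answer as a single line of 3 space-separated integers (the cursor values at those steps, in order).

Answer: 3 6 6

Derivation:
After 1 (prev): list=[3, 7, 6, 2, 5, 8] cursor@3
After 2 (next): list=[3, 7, 6, 2, 5, 8] cursor@7
After 3 (prev): list=[3, 7, 6, 2, 5, 8] cursor@3
After 4 (prev): list=[3, 7, 6, 2, 5, 8] cursor@3
After 5 (next): list=[3, 7, 6, 2, 5, 8] cursor@7
After 6 (delete_current): list=[3, 6, 2, 5, 8] cursor@6
After 7 (insert_before(23)): list=[3, 23, 6, 2, 5, 8] cursor@6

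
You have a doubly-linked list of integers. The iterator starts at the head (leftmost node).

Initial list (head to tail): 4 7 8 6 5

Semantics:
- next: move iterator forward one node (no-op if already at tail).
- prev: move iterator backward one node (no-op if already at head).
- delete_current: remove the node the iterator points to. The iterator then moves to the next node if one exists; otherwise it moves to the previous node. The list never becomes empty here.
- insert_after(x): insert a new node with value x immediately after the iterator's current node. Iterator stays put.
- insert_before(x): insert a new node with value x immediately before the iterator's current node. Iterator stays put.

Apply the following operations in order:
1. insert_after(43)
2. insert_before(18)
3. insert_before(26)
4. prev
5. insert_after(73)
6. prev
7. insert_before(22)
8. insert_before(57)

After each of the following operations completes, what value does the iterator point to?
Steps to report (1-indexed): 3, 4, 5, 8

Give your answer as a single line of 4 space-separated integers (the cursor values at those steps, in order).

Answer: 4 26 26 18

Derivation:
After 1 (insert_after(43)): list=[4, 43, 7, 8, 6, 5] cursor@4
After 2 (insert_before(18)): list=[18, 4, 43, 7, 8, 6, 5] cursor@4
After 3 (insert_before(26)): list=[18, 26, 4, 43, 7, 8, 6, 5] cursor@4
After 4 (prev): list=[18, 26, 4, 43, 7, 8, 6, 5] cursor@26
After 5 (insert_after(73)): list=[18, 26, 73, 4, 43, 7, 8, 6, 5] cursor@26
After 6 (prev): list=[18, 26, 73, 4, 43, 7, 8, 6, 5] cursor@18
After 7 (insert_before(22)): list=[22, 18, 26, 73, 4, 43, 7, 8, 6, 5] cursor@18
After 8 (insert_before(57)): list=[22, 57, 18, 26, 73, 4, 43, 7, 8, 6, 5] cursor@18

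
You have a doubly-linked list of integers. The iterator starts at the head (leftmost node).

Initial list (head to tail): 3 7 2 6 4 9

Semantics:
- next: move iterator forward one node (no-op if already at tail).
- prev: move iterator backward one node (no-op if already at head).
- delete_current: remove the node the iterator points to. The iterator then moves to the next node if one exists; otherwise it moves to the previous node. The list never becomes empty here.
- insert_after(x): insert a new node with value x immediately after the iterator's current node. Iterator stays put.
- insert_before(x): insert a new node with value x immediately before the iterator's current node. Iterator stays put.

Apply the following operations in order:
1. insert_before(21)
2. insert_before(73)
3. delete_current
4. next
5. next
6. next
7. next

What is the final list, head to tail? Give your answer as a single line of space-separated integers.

After 1 (insert_before(21)): list=[21, 3, 7, 2, 6, 4, 9] cursor@3
After 2 (insert_before(73)): list=[21, 73, 3, 7, 2, 6, 4, 9] cursor@3
After 3 (delete_current): list=[21, 73, 7, 2, 6, 4, 9] cursor@7
After 4 (next): list=[21, 73, 7, 2, 6, 4, 9] cursor@2
After 5 (next): list=[21, 73, 7, 2, 6, 4, 9] cursor@6
After 6 (next): list=[21, 73, 7, 2, 6, 4, 9] cursor@4
After 7 (next): list=[21, 73, 7, 2, 6, 4, 9] cursor@9

Answer: 21 73 7 2 6 4 9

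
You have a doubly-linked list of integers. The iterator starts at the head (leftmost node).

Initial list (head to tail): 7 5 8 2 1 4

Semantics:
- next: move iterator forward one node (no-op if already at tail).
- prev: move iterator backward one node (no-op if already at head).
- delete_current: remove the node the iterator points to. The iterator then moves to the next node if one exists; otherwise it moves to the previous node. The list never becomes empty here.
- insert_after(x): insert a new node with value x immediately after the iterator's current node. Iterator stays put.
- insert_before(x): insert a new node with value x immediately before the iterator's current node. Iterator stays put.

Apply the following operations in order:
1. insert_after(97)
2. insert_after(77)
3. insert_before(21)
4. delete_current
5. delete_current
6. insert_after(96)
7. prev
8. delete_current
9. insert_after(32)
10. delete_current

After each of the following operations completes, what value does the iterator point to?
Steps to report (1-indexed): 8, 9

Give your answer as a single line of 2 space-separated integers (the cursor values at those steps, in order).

Answer: 97 97

Derivation:
After 1 (insert_after(97)): list=[7, 97, 5, 8, 2, 1, 4] cursor@7
After 2 (insert_after(77)): list=[7, 77, 97, 5, 8, 2, 1, 4] cursor@7
After 3 (insert_before(21)): list=[21, 7, 77, 97, 5, 8, 2, 1, 4] cursor@7
After 4 (delete_current): list=[21, 77, 97, 5, 8, 2, 1, 4] cursor@77
After 5 (delete_current): list=[21, 97, 5, 8, 2, 1, 4] cursor@97
After 6 (insert_after(96)): list=[21, 97, 96, 5, 8, 2, 1, 4] cursor@97
After 7 (prev): list=[21, 97, 96, 5, 8, 2, 1, 4] cursor@21
After 8 (delete_current): list=[97, 96, 5, 8, 2, 1, 4] cursor@97
After 9 (insert_after(32)): list=[97, 32, 96, 5, 8, 2, 1, 4] cursor@97
After 10 (delete_current): list=[32, 96, 5, 8, 2, 1, 4] cursor@32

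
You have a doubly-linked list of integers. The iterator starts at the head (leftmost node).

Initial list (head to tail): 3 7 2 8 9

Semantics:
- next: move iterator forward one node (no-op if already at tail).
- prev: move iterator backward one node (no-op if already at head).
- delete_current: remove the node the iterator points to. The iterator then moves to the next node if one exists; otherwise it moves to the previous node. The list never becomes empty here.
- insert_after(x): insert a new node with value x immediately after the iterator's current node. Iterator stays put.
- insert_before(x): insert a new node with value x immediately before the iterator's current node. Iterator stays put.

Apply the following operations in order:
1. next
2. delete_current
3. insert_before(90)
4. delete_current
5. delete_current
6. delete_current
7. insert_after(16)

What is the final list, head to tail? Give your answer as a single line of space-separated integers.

After 1 (next): list=[3, 7, 2, 8, 9] cursor@7
After 2 (delete_current): list=[3, 2, 8, 9] cursor@2
After 3 (insert_before(90)): list=[3, 90, 2, 8, 9] cursor@2
After 4 (delete_current): list=[3, 90, 8, 9] cursor@8
After 5 (delete_current): list=[3, 90, 9] cursor@9
After 6 (delete_current): list=[3, 90] cursor@90
After 7 (insert_after(16)): list=[3, 90, 16] cursor@90

Answer: 3 90 16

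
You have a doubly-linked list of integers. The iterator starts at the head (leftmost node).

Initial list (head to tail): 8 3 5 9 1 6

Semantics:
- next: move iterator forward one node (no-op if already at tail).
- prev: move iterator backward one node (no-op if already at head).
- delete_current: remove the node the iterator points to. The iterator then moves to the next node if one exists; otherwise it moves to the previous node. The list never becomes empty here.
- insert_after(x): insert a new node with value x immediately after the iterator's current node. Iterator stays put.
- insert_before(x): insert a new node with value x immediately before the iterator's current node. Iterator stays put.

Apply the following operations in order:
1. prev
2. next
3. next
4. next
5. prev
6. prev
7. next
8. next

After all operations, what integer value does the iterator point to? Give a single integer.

After 1 (prev): list=[8, 3, 5, 9, 1, 6] cursor@8
After 2 (next): list=[8, 3, 5, 9, 1, 6] cursor@3
After 3 (next): list=[8, 3, 5, 9, 1, 6] cursor@5
After 4 (next): list=[8, 3, 5, 9, 1, 6] cursor@9
After 5 (prev): list=[8, 3, 5, 9, 1, 6] cursor@5
After 6 (prev): list=[8, 3, 5, 9, 1, 6] cursor@3
After 7 (next): list=[8, 3, 5, 9, 1, 6] cursor@5
After 8 (next): list=[8, 3, 5, 9, 1, 6] cursor@9

Answer: 9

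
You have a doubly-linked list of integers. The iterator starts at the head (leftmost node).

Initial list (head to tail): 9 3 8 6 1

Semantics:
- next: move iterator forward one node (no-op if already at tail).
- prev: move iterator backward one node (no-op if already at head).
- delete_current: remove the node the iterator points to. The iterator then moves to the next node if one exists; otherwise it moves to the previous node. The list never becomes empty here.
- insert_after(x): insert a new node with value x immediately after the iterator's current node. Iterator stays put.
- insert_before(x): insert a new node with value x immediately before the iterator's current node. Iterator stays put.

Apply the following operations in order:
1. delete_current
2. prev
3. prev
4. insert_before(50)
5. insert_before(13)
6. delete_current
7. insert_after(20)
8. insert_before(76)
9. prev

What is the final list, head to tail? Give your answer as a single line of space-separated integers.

After 1 (delete_current): list=[3, 8, 6, 1] cursor@3
After 2 (prev): list=[3, 8, 6, 1] cursor@3
After 3 (prev): list=[3, 8, 6, 1] cursor@3
After 4 (insert_before(50)): list=[50, 3, 8, 6, 1] cursor@3
After 5 (insert_before(13)): list=[50, 13, 3, 8, 6, 1] cursor@3
After 6 (delete_current): list=[50, 13, 8, 6, 1] cursor@8
After 7 (insert_after(20)): list=[50, 13, 8, 20, 6, 1] cursor@8
After 8 (insert_before(76)): list=[50, 13, 76, 8, 20, 6, 1] cursor@8
After 9 (prev): list=[50, 13, 76, 8, 20, 6, 1] cursor@76

Answer: 50 13 76 8 20 6 1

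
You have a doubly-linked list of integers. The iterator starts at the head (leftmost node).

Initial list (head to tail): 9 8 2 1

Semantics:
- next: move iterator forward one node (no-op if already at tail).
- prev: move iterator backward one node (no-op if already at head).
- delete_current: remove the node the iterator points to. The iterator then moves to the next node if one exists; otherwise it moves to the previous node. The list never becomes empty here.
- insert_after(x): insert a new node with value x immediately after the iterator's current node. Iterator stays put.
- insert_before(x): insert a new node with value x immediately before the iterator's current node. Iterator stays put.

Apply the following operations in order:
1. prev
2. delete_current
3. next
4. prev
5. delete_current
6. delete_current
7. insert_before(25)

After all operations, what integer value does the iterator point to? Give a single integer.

Answer: 1

Derivation:
After 1 (prev): list=[9, 8, 2, 1] cursor@9
After 2 (delete_current): list=[8, 2, 1] cursor@8
After 3 (next): list=[8, 2, 1] cursor@2
After 4 (prev): list=[8, 2, 1] cursor@8
After 5 (delete_current): list=[2, 1] cursor@2
After 6 (delete_current): list=[1] cursor@1
After 7 (insert_before(25)): list=[25, 1] cursor@1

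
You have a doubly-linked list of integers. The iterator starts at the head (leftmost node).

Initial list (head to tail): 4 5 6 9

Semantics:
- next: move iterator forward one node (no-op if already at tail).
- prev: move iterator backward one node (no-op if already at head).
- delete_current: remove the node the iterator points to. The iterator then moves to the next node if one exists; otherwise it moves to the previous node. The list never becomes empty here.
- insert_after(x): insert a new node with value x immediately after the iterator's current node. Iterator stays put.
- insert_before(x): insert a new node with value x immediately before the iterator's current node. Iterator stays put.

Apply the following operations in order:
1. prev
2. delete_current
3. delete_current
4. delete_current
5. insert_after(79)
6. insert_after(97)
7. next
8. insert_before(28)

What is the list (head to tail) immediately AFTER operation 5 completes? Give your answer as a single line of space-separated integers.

After 1 (prev): list=[4, 5, 6, 9] cursor@4
After 2 (delete_current): list=[5, 6, 9] cursor@5
After 3 (delete_current): list=[6, 9] cursor@6
After 4 (delete_current): list=[9] cursor@9
After 5 (insert_after(79)): list=[9, 79] cursor@9

Answer: 9 79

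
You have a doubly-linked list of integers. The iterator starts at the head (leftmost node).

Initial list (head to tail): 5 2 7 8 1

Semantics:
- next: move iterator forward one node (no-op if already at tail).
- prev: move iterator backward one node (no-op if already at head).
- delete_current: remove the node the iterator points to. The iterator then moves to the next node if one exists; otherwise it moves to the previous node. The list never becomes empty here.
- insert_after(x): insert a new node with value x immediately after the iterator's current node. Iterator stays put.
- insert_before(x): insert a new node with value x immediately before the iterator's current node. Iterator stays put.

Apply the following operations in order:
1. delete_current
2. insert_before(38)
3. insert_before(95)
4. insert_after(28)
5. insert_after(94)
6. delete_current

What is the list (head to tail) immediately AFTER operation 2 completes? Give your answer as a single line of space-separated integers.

After 1 (delete_current): list=[2, 7, 8, 1] cursor@2
After 2 (insert_before(38)): list=[38, 2, 7, 8, 1] cursor@2

Answer: 38 2 7 8 1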